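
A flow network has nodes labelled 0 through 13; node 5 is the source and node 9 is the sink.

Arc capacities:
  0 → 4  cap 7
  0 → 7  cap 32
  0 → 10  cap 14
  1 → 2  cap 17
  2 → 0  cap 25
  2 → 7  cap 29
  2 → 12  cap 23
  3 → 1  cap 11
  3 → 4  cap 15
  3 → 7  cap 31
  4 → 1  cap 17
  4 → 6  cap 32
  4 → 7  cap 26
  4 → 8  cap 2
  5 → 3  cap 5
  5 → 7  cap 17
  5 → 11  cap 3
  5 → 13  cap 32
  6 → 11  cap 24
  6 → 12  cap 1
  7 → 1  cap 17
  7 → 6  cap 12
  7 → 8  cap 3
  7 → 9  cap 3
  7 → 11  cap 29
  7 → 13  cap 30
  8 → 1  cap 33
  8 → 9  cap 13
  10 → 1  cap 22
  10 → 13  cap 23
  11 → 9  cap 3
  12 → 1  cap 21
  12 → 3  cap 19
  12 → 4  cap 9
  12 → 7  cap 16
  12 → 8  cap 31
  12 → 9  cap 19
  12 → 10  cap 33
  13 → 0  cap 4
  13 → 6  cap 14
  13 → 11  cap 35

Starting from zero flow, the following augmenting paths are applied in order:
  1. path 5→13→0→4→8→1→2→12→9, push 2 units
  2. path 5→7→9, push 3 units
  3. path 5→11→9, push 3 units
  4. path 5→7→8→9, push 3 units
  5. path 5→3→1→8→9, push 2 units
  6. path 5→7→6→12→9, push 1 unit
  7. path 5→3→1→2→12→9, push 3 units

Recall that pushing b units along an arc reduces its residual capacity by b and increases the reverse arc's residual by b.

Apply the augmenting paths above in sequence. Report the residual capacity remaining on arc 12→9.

Residual capacity of (12,9): 13

after path 1 (5→13→0→4→8→1→2→12→9, push 2): res(12,9)=17
after path 2 (5→7→9, push 3): res(12,9)=17
after path 3 (5→11→9, push 3): res(12,9)=17
after path 4 (5→7→8→9, push 3): res(12,9)=17
after path 5 (5→3→1→8→9, push 2): res(12,9)=17
after path 6 (5→7→6→12→9, push 1): res(12,9)=16
after path 7 (5→3→1→2→12→9, push 3): res(12,9)=13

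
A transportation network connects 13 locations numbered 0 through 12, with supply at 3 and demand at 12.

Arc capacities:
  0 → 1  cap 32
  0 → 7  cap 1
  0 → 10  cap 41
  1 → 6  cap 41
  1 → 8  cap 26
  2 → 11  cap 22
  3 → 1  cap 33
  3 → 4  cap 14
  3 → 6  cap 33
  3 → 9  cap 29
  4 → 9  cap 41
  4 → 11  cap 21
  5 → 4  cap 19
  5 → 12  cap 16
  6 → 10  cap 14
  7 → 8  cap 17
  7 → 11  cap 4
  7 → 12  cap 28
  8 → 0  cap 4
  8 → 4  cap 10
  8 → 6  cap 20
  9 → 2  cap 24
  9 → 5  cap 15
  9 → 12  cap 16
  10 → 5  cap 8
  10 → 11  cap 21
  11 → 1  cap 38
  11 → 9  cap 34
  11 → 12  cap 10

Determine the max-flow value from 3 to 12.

Maximum flow value: 43

augment #1: 3→9→12 bottleneck 16, total now 16
augment #2: 3→4→11→12 bottleneck 10, total now 26
augment #3: 3→9→5→12 bottleneck 13, total now 39
augment #4: 3→4→9→5→12 bottleneck 2, total now 41
augment #5: 3→6→10→5→12 bottleneck 1, total now 42
augment #6: 3→1→8→0→7→12 bottleneck 1, total now 43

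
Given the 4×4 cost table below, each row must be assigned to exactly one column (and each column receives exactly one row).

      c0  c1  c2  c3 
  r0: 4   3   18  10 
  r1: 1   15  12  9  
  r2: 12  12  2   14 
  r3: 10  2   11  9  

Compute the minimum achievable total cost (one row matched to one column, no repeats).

Minimum assignment cost: 15

one of 2 optimal assignments: row0→col1 (cost 3), row1→col0 (cost 1), row2→col2 (cost 2), row3→col3 (cost 9)
total = 3 + 1 + 2 + 9 = 15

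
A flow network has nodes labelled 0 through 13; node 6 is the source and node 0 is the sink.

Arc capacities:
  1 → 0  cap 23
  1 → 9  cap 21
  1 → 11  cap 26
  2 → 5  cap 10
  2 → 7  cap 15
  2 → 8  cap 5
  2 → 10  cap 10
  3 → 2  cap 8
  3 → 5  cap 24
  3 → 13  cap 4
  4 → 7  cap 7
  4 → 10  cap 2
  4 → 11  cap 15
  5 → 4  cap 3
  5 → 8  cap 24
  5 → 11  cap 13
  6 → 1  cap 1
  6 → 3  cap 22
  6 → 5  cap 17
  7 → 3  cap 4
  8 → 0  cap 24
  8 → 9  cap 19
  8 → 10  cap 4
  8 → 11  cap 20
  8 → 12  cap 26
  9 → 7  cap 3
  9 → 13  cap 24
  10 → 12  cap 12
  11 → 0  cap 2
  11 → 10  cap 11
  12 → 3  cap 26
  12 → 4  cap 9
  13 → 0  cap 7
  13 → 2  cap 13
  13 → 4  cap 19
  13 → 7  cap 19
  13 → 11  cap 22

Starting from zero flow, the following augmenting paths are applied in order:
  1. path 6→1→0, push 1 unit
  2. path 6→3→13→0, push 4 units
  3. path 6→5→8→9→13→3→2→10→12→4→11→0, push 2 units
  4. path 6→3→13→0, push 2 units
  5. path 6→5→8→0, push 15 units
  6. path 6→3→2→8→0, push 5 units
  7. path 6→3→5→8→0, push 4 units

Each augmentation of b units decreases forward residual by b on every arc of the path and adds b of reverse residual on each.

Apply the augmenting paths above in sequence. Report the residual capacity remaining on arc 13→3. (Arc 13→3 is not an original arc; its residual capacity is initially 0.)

Residual capacity of (13,3): 4

after path 1 (6→1→0, push 1): res(13,3)=0
after path 2 (6→3→13→0, push 4): res(13,3)=4
after path 3 (6→5→8→9→13→3→2→10→12→4→11→0, push 2): res(13,3)=2
after path 4 (6→3→13→0, push 2): res(13,3)=4
after path 5 (6→5→8→0, push 15): res(13,3)=4
after path 6 (6→3→2→8→0, push 5): res(13,3)=4
after path 7 (6→3→5→8→0, push 4): res(13,3)=4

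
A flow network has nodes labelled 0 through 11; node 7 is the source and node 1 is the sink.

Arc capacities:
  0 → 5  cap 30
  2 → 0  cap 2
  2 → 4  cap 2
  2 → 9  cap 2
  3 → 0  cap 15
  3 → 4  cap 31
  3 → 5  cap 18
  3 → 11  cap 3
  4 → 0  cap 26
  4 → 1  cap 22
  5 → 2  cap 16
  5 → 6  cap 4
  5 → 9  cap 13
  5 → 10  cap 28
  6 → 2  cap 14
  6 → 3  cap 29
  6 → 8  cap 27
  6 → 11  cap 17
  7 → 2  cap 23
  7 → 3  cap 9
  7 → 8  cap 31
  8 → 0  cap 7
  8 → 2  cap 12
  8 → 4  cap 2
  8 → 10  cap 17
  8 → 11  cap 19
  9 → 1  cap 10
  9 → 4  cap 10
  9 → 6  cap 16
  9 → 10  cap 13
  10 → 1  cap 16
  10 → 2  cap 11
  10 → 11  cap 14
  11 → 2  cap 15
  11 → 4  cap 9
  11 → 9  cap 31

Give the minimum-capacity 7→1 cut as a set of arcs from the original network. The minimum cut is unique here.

augment #1: 7→2→4→1 push 2
augment #2: 7→2→9→1 push 2
augment #3: 7→3→4→1 push 9
augment #4: 7→8→4→1 push 2
augment #5: 7→8→10→1 push 16
augment #6: 7→8→11→4→1 push 9
augment #7: 7→8→11→9→1 push 4
augment #8: 7→2→0→5→9→1 push 2
max flow = 46; residual-reachable set from 7 gives S-side
cut edges (S→T): {(2,0), (2,4), (2,9), (7,3), (7,8)} total cap 46

Min-cut arcs: {(2,0), (2,4), (2,9), (7,3), (7,8)} (total capacity 46)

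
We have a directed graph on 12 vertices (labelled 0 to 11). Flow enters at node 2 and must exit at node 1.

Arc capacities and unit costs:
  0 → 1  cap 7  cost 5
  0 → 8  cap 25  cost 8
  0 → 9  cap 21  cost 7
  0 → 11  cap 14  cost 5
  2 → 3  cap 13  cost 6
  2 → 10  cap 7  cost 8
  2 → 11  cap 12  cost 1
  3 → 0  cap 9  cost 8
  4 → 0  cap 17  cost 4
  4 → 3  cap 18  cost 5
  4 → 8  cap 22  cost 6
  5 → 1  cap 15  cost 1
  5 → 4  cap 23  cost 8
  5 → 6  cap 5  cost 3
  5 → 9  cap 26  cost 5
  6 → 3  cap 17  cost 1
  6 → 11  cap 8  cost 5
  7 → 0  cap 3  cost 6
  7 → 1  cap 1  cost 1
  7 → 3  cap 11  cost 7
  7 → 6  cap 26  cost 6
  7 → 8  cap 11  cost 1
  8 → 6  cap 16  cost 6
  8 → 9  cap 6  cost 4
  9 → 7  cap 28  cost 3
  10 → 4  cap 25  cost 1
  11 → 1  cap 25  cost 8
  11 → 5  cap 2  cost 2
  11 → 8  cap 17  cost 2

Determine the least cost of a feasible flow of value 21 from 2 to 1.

shortest-cost path #1: 2→11→5→1 push 2 @ unit cost 4 (adds 8)
shortest-cost path #2: 2→11→1 push 10 @ unit cost 9 (adds 90)
shortest-cost path #3: 2→10→4→0→1 push 7 @ unit cost 18 (adds 126)
shortest-cost path #4: 2→3→0→4→8→9→7→1 push 1 @ unit cost 24 (adds 24)
shortest-cost path #5: 2→3→0→11→1 push 1 @ unit cost 27 (adds 27)
total cost = 275

Minimum cost for 21 units: 275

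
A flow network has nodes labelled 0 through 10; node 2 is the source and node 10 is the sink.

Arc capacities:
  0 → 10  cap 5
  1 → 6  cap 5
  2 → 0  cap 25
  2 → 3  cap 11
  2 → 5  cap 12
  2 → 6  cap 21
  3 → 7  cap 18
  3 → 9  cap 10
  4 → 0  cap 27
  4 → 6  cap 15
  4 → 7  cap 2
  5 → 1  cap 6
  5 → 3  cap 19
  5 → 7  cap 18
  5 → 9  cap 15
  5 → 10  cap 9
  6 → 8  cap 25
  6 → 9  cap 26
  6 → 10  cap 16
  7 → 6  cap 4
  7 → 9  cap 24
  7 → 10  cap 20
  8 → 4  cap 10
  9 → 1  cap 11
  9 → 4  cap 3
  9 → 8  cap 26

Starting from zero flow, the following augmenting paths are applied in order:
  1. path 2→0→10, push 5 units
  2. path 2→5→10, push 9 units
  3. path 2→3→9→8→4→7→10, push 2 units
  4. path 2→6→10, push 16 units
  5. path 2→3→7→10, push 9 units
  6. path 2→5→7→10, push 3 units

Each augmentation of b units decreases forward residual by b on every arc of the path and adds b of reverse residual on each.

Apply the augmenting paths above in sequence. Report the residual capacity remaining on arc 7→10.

after path 1 (2→0→10, push 5): res(7,10)=20
after path 2 (2→5→10, push 9): res(7,10)=20
after path 3 (2→3→9→8→4→7→10, push 2): res(7,10)=18
after path 4 (2→6→10, push 16): res(7,10)=18
after path 5 (2→3→7→10, push 9): res(7,10)=9
after path 6 (2→5→7→10, push 3): res(7,10)=6

Residual capacity of (7,10): 6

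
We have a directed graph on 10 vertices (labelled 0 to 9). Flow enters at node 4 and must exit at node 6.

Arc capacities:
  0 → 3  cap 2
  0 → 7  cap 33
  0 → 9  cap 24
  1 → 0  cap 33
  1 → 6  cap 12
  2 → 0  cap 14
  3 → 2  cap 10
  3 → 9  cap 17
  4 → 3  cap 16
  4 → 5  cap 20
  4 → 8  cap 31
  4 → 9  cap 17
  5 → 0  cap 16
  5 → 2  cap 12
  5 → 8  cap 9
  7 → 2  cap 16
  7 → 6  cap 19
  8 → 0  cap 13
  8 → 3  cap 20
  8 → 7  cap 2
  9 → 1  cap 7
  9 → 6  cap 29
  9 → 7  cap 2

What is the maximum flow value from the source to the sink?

augment #1: 4→9→6 bottleneck 17, total now 17
augment #2: 4→3→9→6 bottleneck 12, total now 29
augment #3: 4→8→7→6 bottleneck 2, total now 31
augment #4: 4→3→9→1→6 bottleneck 4, total now 35
augment #5: 4→5→0→7→6 bottleneck 16, total now 51
augment #6: 4→8→0→7→6 bottleneck 1, total now 52
augment #7: 4→8→0→9→1→6 bottleneck 3, total now 55

Maximum flow value: 55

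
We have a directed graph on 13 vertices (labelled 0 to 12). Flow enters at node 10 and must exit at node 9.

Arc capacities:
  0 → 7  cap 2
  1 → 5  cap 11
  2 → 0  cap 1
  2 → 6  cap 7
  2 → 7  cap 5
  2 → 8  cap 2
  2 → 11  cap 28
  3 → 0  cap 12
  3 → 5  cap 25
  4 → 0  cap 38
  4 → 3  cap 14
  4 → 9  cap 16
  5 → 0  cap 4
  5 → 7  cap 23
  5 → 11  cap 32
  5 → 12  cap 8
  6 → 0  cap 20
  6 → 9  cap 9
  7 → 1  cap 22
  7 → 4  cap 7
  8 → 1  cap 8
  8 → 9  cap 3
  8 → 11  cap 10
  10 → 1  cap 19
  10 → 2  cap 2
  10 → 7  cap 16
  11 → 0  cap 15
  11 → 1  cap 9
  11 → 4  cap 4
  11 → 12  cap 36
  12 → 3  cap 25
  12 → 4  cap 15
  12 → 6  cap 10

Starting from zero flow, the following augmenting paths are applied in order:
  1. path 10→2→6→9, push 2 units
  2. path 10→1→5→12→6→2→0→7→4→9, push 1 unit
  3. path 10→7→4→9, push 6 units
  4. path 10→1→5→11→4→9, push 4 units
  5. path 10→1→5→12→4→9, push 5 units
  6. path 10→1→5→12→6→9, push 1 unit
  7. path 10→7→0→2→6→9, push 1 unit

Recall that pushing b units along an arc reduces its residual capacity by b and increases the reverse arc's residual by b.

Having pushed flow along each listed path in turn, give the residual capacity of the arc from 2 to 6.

after path 1 (10→2→6→9, push 2): res(2,6)=5
after path 2 (10→1→5→12→6→2→0→7→4→9, push 1): res(2,6)=6
after path 3 (10→7→4→9, push 6): res(2,6)=6
after path 4 (10→1→5→11→4→9, push 4): res(2,6)=6
after path 5 (10→1→5→12→4→9, push 5): res(2,6)=6
after path 6 (10→1→5→12→6→9, push 1): res(2,6)=6
after path 7 (10→7→0→2→6→9, push 1): res(2,6)=5

Residual capacity of (2,6): 5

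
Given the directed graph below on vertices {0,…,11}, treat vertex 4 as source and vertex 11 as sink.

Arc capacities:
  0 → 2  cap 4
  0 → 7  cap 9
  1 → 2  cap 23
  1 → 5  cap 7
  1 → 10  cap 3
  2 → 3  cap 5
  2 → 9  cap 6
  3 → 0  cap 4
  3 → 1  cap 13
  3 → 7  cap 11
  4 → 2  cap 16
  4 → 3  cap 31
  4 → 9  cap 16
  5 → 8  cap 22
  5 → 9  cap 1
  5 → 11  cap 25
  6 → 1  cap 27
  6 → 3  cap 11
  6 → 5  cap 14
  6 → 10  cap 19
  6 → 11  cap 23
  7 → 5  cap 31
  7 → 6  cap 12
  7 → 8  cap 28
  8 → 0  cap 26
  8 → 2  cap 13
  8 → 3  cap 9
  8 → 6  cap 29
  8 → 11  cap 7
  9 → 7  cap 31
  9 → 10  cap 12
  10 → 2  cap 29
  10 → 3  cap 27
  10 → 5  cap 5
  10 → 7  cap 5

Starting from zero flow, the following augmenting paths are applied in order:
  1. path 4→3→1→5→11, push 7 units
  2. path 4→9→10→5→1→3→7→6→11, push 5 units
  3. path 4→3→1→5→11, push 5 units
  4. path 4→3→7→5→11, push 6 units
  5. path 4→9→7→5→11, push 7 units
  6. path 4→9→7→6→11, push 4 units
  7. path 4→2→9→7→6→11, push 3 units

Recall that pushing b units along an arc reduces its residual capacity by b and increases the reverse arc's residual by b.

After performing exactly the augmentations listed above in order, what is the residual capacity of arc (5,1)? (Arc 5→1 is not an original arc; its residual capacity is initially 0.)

after path 1 (4→3→1→5→11, push 7): res(5,1)=7
after path 2 (4→9→10→5→1→3→7→6→11, push 5): res(5,1)=2
after path 3 (4→3→1→5→11, push 5): res(5,1)=7
after path 4 (4→3→7→5→11, push 6): res(5,1)=7
after path 5 (4→9→7→5→11, push 7): res(5,1)=7
after path 6 (4→9→7→6→11, push 4): res(5,1)=7
after path 7 (4→2→9→7→6→11, push 3): res(5,1)=7

Residual capacity of (5,1): 7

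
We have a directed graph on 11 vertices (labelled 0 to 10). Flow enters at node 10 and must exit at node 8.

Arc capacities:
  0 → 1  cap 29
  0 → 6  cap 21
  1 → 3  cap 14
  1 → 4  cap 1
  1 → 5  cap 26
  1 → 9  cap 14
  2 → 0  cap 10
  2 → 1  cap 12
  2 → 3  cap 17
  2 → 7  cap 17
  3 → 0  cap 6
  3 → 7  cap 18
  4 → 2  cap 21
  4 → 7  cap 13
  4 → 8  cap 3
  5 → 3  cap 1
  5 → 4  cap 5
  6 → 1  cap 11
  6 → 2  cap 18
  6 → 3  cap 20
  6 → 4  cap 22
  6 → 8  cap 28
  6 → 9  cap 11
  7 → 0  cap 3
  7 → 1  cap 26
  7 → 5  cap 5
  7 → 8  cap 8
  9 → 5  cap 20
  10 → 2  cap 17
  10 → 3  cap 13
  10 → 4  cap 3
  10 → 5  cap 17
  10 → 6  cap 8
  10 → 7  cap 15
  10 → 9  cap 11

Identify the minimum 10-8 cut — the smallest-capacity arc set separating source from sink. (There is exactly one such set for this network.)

augment #1: 10→4→8 push 3
augment #2: 10→6→8 push 8
augment #3: 10→7→8 push 8
augment #4: 10→2→0→6→8 push 10
augment #5: 10→3→0→6→8 push 6
augment #6: 10→7→0→6→8 push 3
max flow = 38; residual-reachable set from 10 gives S-side
cut edges (S→T): {(2,0), (3,0), (4,8), (7,0), (7,8), (10,6)} total cap 38

Min-cut arcs: {(2,0), (3,0), (4,8), (7,0), (7,8), (10,6)} (total capacity 38)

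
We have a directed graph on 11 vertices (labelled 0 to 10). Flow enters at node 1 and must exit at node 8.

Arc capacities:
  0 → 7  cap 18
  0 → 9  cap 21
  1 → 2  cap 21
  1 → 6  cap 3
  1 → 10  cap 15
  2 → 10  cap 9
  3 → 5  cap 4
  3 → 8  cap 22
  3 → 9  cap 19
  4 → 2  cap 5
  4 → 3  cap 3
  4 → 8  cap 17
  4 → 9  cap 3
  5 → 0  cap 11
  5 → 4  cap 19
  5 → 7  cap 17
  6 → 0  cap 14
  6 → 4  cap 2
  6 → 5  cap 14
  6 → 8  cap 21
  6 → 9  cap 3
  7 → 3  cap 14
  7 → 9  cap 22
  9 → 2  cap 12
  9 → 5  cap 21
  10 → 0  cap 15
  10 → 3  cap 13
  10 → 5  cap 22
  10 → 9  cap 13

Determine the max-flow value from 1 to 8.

augment #1: 1→6→8 bottleneck 3, total now 3
augment #2: 1→10→3→8 bottleneck 13, total now 16
augment #3: 1→10→5→4→8 bottleneck 2, total now 18
augment #4: 1→2→10→5→4→8 bottleneck 9, total now 27

Maximum flow value: 27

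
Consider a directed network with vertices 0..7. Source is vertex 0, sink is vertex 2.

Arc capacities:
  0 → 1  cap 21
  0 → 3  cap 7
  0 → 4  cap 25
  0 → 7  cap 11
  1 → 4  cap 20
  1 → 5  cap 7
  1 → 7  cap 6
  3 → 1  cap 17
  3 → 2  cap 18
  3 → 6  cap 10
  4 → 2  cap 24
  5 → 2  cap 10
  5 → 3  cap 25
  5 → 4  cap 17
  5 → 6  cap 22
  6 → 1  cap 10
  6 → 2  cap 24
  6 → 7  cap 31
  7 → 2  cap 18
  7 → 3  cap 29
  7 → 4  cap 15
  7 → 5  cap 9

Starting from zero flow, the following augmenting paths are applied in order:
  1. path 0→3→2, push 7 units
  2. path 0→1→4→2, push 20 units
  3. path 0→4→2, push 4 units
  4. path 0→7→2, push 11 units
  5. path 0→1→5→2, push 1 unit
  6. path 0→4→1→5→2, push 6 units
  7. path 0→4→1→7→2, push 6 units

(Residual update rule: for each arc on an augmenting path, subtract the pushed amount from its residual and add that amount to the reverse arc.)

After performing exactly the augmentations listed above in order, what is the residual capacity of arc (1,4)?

after path 1 (0→3→2, push 7): res(1,4)=20
after path 2 (0→1→4→2, push 20): res(1,4)=0
after path 3 (0→4→2, push 4): res(1,4)=0
after path 4 (0→7→2, push 11): res(1,4)=0
after path 5 (0→1→5→2, push 1): res(1,4)=0
after path 6 (0→4→1→5→2, push 6): res(1,4)=6
after path 7 (0→4→1→7→2, push 6): res(1,4)=12

Residual capacity of (1,4): 12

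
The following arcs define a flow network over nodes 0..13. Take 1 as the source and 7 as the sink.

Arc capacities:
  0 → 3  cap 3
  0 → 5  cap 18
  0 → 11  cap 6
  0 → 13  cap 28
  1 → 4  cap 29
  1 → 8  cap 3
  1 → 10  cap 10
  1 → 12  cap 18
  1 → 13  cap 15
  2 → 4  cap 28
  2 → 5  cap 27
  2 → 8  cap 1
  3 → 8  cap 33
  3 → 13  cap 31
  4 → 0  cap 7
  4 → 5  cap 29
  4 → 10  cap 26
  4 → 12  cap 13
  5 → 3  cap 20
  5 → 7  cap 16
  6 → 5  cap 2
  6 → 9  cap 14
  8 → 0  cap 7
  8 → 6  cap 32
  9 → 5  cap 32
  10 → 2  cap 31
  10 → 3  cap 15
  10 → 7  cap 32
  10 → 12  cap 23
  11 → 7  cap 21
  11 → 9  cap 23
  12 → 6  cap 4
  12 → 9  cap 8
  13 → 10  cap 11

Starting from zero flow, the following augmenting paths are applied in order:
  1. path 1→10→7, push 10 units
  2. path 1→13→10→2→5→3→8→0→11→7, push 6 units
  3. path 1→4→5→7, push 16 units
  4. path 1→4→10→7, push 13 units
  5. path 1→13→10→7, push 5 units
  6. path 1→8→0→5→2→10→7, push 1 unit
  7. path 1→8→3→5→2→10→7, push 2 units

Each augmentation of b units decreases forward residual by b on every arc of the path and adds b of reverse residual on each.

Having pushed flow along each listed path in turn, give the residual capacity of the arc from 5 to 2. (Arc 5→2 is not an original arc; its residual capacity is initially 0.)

Residual capacity of (5,2): 3

after path 1 (1→10→7, push 10): res(5,2)=0
after path 2 (1→13→10→2→5→3→8→0→11→7, push 6): res(5,2)=6
after path 3 (1→4→5→7, push 16): res(5,2)=6
after path 4 (1→4→10→7, push 13): res(5,2)=6
after path 5 (1→13→10→7, push 5): res(5,2)=6
after path 6 (1→8→0→5→2→10→7, push 1): res(5,2)=5
after path 7 (1→8→3→5→2→10→7, push 2): res(5,2)=3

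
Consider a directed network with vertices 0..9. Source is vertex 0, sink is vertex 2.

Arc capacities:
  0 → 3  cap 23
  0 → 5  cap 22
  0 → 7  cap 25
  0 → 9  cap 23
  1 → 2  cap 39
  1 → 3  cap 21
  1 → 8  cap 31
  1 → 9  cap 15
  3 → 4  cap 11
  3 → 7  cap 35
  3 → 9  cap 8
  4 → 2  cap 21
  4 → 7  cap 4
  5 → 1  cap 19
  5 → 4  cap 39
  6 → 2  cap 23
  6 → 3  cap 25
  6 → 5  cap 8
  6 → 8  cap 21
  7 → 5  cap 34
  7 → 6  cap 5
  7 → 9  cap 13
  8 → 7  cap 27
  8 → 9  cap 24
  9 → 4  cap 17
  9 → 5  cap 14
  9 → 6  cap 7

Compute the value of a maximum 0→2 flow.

augment #1: 0→3→4→2 bottleneck 11, total now 11
augment #2: 0→5→1→2 bottleneck 19, total now 30
augment #3: 0→5→4→2 bottleneck 3, total now 33
augment #4: 0→7→6→2 bottleneck 5, total now 38
augment #5: 0→9→4→2 bottleneck 7, total now 45
augment #6: 0→9→6→2 bottleneck 7, total now 52

Maximum flow value: 52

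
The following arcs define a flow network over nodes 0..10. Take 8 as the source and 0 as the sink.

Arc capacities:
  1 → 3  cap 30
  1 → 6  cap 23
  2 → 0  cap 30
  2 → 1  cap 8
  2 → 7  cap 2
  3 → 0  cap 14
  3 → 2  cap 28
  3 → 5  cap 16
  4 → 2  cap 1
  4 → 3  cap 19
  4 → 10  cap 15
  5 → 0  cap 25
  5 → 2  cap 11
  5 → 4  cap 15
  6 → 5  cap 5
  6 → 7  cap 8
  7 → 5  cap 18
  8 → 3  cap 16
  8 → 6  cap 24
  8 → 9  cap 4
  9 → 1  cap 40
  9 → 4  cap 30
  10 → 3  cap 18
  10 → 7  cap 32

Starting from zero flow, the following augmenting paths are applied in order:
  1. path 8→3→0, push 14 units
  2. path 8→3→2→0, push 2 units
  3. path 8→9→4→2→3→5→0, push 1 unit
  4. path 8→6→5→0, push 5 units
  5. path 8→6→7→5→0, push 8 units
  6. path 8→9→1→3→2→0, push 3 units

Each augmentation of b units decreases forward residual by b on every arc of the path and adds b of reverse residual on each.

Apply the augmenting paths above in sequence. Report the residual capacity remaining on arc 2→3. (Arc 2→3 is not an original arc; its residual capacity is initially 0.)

after path 1 (8→3→0, push 14): res(2,3)=0
after path 2 (8→3→2→0, push 2): res(2,3)=2
after path 3 (8→9→4→2→3→5→0, push 1): res(2,3)=1
after path 4 (8→6→5→0, push 5): res(2,3)=1
after path 5 (8→6→7→5→0, push 8): res(2,3)=1
after path 6 (8→9→1→3→2→0, push 3): res(2,3)=4

Residual capacity of (2,3): 4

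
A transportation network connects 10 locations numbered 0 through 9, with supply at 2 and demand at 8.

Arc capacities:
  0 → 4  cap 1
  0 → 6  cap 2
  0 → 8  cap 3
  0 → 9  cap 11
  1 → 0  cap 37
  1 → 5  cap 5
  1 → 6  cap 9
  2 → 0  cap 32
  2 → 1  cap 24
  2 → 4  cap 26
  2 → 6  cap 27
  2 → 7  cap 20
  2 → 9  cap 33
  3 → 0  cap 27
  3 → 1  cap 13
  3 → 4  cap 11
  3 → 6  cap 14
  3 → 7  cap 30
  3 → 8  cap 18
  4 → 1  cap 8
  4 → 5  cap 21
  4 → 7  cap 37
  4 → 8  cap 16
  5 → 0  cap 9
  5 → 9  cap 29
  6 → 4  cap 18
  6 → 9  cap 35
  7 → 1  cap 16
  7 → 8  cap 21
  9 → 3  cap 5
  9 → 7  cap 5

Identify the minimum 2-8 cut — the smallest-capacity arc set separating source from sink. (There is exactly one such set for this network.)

augment #1: 2→0→8 push 3
augment #2: 2→4→8 push 16
augment #3: 2→7→8 push 20
augment #4: 2→4→7→8 push 1
augment #5: 2→9→3→8 push 5
max flow = 45; residual-reachable set from 2 gives S-side
cut edges (S→T): {(0,8), (4,8), (7,8), (9,3)} total cap 45

Min-cut arcs: {(0,8), (4,8), (7,8), (9,3)} (total capacity 45)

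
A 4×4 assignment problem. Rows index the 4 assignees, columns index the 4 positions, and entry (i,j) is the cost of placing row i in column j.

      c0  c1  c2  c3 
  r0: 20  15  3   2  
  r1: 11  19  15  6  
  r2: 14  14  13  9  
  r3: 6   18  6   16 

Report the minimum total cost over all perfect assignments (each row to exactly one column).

Minimum assignment cost: 29

optimal assignment: row0→col2 (cost 3), row1→col3 (cost 6), row2→col1 (cost 14), row3→col0 (cost 6)
total = 3 + 6 + 14 + 6 = 29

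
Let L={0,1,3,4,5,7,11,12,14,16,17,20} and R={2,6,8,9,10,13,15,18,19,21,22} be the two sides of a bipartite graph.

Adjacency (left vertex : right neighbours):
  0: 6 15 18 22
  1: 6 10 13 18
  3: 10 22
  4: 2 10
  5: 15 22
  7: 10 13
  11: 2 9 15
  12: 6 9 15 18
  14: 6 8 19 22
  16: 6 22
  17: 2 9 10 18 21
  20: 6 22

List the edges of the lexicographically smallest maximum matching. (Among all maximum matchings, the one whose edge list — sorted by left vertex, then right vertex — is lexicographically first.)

|M| = 10 (so the lex-smallest maximum matching has 10 edges)
process left vertices in ascending order; for each, take the smallest-labelled available neighbour that still permits 10 edges overall, or leave it unmatched if none does
lex-smallest matching: {0-6, 1-10, 3-22, 4-2, 5-15, 7-13, 11-9, 12-18, 14-8, 17-21}

Lex-smallest maximum matching: {(0,6), (1,10), (3,22), (4,2), (5,15), (7,13), (11,9), (12,18), (14,8), (17,21)}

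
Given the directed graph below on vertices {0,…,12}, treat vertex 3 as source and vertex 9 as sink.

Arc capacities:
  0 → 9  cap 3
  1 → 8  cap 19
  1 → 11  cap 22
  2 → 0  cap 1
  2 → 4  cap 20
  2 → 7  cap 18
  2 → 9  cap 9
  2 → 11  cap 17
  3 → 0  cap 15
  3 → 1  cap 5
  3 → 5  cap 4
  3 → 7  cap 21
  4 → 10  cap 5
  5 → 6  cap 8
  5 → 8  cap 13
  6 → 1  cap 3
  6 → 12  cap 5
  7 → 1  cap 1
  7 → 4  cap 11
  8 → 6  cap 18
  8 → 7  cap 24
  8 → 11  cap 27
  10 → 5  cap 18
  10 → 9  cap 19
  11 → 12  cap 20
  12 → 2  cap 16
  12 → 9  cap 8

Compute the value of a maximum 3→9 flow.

Maximum flow value: 18

augment #1: 3→0→9 bottleneck 3, total now 3
augment #2: 3→1→11→12→9 bottleneck 5, total now 8
augment #3: 3→5→6→12→9 bottleneck 3, total now 11
augment #4: 3→7→4→10→9 bottleneck 5, total now 16
augment #5: 3→5→6→12→2→9 bottleneck 1, total now 17
augment #6: 3→7→1→11→12→2→9 bottleneck 1, total now 18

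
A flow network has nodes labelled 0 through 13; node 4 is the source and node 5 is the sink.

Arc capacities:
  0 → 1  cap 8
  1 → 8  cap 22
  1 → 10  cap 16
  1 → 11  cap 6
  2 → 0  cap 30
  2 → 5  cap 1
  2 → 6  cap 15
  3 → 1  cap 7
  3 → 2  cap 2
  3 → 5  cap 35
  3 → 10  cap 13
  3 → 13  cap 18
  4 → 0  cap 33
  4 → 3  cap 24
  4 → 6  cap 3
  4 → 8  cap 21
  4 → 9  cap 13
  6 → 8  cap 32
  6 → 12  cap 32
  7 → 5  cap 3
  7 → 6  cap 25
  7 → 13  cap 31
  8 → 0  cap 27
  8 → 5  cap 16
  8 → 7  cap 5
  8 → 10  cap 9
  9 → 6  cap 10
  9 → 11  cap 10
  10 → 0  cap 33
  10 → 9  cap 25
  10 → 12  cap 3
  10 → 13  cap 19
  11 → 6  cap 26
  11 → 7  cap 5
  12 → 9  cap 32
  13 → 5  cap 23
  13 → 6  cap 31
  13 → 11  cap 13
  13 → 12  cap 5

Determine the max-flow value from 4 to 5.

augment #1: 4→3→5 bottleneck 24, total now 24
augment #2: 4→8→5 bottleneck 16, total now 40
augment #3: 4→8→7→5 bottleneck 3, total now 43
augment #4: 4→8→7→13→5 bottleneck 2, total now 45
augment #5: 4→0→1→10→13→5 bottleneck 8, total now 53
augment #6: 4→6→8→10→13→5 bottleneck 3, total now 56
augment #7: 4→9→11→7→13→5 bottleneck 5, total now 61
augment #8: 4→9→6→8→10→13→5 bottleneck 5, total now 66

Maximum flow value: 66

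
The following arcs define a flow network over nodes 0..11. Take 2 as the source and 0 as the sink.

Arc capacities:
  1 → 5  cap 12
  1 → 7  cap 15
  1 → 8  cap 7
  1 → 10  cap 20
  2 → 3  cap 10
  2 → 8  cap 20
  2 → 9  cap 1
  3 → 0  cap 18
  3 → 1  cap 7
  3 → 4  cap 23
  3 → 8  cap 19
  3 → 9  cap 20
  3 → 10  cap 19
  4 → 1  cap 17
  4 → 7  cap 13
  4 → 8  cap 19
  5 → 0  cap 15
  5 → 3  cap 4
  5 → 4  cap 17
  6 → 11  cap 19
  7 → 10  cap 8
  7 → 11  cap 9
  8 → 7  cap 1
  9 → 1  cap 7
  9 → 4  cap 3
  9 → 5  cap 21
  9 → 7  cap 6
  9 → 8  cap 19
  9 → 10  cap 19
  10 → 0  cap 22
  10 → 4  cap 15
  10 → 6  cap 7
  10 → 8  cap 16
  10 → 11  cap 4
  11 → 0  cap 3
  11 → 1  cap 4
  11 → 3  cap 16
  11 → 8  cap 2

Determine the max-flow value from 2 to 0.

augment #1: 2→3→0 bottleneck 10, total now 10
augment #2: 2→9→5→0 bottleneck 1, total now 11
augment #3: 2→8→7→10→0 bottleneck 1, total now 12

Maximum flow value: 12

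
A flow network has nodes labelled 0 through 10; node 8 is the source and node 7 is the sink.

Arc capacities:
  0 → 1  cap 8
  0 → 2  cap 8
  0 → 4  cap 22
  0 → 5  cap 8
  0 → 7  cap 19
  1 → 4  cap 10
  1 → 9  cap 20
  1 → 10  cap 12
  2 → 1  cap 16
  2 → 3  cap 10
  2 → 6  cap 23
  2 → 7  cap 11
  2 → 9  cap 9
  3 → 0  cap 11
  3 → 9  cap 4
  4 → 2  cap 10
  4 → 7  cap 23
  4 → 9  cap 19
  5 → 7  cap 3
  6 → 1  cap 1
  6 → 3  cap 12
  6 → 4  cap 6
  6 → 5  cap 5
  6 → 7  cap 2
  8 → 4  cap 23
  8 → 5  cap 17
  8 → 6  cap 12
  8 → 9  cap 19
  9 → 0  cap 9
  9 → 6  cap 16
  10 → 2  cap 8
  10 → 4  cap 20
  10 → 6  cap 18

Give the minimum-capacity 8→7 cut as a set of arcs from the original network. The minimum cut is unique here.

Min-cut arcs: {(3,0), (5,7), (6,1), (6,4), (6,7), (8,4), (9,0)} (total capacity 55)

augment #1: 8→4→7 push 23
augment #2: 8→5→7 push 3
augment #3: 8→6→7 push 2
augment #4: 8→9→0→7 push 9
augment #5: 8→6→3→0→7 push 10
augment #6: 8→9→6→4→2→7 push 6
augment #7: 8→9→6→1→4→2→7 push 1
augment #8: 8→9→6→3→0→2→7 push 1
max flow = 55; residual-reachable set from 8 gives S-side
cut edges (S→T): {(3,0), (5,7), (6,1), (6,4), (6,7), (8,4), (9,0)} total cap 55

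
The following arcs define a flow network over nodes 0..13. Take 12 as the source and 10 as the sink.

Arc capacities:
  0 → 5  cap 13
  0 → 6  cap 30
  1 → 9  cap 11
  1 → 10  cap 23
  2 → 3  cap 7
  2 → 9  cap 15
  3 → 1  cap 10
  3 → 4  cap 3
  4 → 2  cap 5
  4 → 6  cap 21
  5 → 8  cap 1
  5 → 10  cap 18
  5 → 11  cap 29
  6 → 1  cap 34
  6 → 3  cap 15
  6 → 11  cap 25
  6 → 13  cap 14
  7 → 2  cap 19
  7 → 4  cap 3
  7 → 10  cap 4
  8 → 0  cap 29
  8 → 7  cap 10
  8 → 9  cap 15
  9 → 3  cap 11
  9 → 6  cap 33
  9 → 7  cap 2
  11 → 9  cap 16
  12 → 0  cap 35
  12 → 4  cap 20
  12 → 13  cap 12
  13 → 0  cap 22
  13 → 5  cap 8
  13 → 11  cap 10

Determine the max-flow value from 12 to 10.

augment #1: 12→0→5→10 bottleneck 13, total now 13
augment #2: 12→13→5→10 bottleneck 5, total now 18
augment #3: 12→0→6→1→10 bottleneck 22, total now 40
augment #4: 12→4→6→1→10 bottleneck 1, total now 41
augment #5: 12→4→2→9→7→10 bottleneck 2, total now 43
augment #6: 12→13→5→8→7→10 bottleneck 1, total now 44

Maximum flow value: 44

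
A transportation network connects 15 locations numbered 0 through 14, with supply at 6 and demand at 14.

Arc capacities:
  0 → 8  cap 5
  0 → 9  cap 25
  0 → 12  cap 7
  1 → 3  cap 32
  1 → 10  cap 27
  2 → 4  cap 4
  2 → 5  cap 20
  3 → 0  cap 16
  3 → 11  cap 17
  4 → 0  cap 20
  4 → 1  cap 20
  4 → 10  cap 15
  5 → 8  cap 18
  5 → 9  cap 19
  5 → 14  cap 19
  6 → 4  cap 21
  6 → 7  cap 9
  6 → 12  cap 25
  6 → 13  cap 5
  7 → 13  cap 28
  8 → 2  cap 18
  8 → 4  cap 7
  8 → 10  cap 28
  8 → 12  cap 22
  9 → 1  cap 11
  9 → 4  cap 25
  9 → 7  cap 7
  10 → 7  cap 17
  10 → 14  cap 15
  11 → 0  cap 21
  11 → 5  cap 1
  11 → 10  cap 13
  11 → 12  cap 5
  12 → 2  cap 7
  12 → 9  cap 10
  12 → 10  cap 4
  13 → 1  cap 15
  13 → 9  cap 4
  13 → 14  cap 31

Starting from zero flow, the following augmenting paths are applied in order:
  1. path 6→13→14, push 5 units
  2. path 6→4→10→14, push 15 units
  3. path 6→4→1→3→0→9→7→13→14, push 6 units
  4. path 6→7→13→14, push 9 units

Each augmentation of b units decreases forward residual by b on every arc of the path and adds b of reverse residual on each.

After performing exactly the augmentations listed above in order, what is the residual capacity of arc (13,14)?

Residual capacity of (13,14): 11

after path 1 (6→13→14, push 5): res(13,14)=26
after path 2 (6→4→10→14, push 15): res(13,14)=26
after path 3 (6→4→1→3→0→9→7→13→14, push 6): res(13,14)=20
after path 4 (6→7→13→14, push 9): res(13,14)=11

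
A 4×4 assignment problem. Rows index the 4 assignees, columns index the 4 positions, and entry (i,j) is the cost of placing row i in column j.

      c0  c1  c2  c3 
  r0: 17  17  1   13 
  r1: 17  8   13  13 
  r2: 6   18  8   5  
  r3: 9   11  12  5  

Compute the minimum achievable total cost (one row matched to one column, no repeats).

optimal assignment: row0→col2 (cost 1), row1→col1 (cost 8), row2→col0 (cost 6), row3→col3 (cost 5)
total = 1 + 8 + 6 + 5 = 20

Minimum assignment cost: 20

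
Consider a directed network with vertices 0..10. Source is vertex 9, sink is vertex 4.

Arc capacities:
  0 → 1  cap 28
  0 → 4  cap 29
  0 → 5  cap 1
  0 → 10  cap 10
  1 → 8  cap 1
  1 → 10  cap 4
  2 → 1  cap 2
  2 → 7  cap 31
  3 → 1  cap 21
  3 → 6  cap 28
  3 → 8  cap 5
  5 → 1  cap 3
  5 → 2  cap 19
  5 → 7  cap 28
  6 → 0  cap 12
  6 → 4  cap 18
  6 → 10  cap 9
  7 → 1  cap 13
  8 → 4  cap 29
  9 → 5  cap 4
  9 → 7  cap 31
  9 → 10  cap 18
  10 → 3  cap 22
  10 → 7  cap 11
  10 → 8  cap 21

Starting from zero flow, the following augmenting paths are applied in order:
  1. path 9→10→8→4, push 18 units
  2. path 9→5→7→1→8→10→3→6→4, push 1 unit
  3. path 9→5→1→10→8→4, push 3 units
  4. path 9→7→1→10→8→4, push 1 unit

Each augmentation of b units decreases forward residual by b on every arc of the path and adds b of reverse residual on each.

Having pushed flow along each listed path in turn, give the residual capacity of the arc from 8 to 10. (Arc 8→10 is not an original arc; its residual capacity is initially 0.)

after path 1 (9→10→8→4, push 18): res(8,10)=18
after path 2 (9→5→7→1→8→10→3→6→4, push 1): res(8,10)=17
after path 3 (9→5→1→10→8→4, push 3): res(8,10)=20
after path 4 (9→7→1→10→8→4, push 1): res(8,10)=21

Residual capacity of (8,10): 21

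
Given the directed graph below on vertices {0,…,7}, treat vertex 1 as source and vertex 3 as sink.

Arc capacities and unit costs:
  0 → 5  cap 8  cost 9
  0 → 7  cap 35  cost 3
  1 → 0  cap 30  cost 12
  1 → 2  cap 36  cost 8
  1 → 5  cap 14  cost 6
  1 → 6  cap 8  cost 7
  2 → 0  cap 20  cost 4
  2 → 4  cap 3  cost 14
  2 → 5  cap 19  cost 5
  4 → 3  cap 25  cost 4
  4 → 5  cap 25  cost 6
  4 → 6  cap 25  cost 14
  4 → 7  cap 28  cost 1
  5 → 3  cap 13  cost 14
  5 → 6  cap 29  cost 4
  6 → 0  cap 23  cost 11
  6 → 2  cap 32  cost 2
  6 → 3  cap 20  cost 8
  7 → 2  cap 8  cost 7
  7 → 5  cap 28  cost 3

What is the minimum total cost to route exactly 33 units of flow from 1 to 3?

Minimum cost for 33 units: 670

shortest-cost path #1: 1→6→3 push 8 @ unit cost 15 (adds 120)
shortest-cost path #2: 1→5→6→3 push 12 @ unit cost 18 (adds 216)
shortest-cost path #3: 1→5→3 push 2 @ unit cost 20 (adds 40)
shortest-cost path #4: 1→2→4→3 push 3 @ unit cost 26 (adds 78)
shortest-cost path #5: 1→2→5→3 push 8 @ unit cost 27 (adds 216)
total cost = 670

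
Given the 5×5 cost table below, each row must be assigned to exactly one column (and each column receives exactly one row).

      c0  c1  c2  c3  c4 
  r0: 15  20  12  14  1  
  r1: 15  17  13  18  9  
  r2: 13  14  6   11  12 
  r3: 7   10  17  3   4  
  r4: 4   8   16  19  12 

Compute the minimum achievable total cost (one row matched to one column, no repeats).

optimal assignment: row0→col4 (cost 1), row1→col1 (cost 17), row2→col2 (cost 6), row3→col3 (cost 3), row4→col0 (cost 4)
total = 1 + 17 + 6 + 3 + 4 = 31

Minimum assignment cost: 31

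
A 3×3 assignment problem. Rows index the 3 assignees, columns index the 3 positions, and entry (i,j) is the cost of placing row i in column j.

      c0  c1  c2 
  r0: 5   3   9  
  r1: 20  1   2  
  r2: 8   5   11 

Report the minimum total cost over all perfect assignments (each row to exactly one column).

Minimum assignment cost: 12

optimal assignment: row0→col0 (cost 5), row1→col2 (cost 2), row2→col1 (cost 5)
total = 5 + 2 + 5 = 12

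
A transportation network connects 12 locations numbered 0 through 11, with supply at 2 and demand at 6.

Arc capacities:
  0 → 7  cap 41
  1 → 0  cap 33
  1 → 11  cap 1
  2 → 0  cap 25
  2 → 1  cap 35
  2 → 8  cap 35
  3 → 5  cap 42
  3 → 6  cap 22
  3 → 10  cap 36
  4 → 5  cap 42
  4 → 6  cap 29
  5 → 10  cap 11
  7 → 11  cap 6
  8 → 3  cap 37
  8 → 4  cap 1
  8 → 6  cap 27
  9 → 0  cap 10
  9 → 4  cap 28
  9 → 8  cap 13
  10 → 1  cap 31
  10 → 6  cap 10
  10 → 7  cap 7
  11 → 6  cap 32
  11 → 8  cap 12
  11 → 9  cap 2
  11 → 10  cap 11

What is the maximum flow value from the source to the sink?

augment #1: 2→8→6 bottleneck 27, total now 27
augment #2: 2→1→11→6 bottleneck 1, total now 28
augment #3: 2→8→3→6 bottleneck 8, total now 36
augment #4: 2→0→7→11→6 bottleneck 6, total now 42

Maximum flow value: 42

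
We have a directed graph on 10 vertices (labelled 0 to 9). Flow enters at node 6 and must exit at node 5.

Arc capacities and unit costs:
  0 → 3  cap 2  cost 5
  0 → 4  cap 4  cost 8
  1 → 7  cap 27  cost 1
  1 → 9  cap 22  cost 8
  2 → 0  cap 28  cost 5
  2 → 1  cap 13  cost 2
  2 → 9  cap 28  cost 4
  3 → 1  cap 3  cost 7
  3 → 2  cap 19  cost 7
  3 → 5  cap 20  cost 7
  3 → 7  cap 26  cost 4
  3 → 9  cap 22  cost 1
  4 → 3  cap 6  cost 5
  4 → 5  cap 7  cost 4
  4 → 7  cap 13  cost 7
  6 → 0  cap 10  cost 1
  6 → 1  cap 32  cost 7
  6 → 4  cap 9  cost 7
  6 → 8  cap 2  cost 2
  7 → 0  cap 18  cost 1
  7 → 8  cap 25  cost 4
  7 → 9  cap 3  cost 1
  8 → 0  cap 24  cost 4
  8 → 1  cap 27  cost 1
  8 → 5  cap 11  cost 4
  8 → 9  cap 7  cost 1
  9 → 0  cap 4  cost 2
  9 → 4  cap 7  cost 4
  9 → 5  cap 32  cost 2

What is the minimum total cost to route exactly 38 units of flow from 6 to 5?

Minimum cost for 38 units: 521

shortest-cost path #1: 6→8→9→5 push 2 @ unit cost 5 (adds 10)
shortest-cost path #2: 6→0→3→9→5 push 2 @ unit cost 9 (adds 18)
shortest-cost path #3: 6→4→5 push 7 @ unit cost 11 (adds 77)
shortest-cost path #4: 6→1→7→9→5 push 3 @ unit cost 11 (adds 33)
shortest-cost path #5: 6→1→7→8→9→5 push 5 @ unit cost 15 (adds 75)
shortest-cost path #6: 6→4→3→9→5 push 2 @ unit cost 15 (adds 30)
shortest-cost path #7: 6→1→7→8→5 push 11 @ unit cost 16 (adds 176)
shortest-cost path #8: 6→1→9→5 push 6 @ unit cost 17 (adds 102)
total cost = 521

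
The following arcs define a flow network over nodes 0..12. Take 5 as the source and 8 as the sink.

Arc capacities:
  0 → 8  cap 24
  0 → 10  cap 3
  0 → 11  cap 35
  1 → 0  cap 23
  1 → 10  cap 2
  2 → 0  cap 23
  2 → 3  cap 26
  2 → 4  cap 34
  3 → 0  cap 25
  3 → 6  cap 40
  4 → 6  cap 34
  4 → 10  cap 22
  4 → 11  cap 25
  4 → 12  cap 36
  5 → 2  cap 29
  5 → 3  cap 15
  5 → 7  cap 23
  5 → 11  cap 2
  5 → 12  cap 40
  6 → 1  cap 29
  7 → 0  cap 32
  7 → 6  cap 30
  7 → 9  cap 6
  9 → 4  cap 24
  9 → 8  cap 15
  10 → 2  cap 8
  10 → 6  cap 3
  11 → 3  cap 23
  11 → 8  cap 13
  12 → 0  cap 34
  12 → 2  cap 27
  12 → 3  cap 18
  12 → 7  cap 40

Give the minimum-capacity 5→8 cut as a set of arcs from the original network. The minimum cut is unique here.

augment #1: 5→11→8 push 2
augment #2: 5→2→0→8 push 23
augment #3: 5→3→0→8 push 1
augment #4: 5→7→9→8 push 6
augment #5: 5→2→4→11→8 push 6
augment #6: 5→3→0→11→8 push 5
max flow = 43; residual-reachable set from 5 gives S-side
cut edges (S→T): {(0,8), (7,9), (11,8)} total cap 43

Min-cut arcs: {(0,8), (7,9), (11,8)} (total capacity 43)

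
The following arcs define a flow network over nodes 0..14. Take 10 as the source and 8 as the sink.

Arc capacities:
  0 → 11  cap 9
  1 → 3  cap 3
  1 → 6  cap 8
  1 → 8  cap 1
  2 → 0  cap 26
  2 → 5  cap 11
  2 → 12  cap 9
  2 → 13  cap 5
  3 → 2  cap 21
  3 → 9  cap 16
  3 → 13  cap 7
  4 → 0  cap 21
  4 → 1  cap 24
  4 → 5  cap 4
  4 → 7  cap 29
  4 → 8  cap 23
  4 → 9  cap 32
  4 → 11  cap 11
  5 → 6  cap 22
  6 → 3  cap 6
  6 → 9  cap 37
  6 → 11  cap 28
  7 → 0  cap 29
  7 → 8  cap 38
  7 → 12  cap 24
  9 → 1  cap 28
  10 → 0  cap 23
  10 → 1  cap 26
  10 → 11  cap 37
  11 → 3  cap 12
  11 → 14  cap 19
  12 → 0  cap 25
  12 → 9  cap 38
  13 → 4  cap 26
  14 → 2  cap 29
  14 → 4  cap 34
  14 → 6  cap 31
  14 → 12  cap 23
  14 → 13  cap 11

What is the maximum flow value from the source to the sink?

augment #1: 10→1→8 bottleneck 1, total now 1
augment #2: 10→11→14→4→8 bottleneck 19, total now 20
augment #3: 10→1→3→13→4→8 bottleneck 3, total now 23
augment #4: 10→11→3→13→4→8 bottleneck 1, total now 24
augment #5: 10→11→3→13→4→7→8 bottleneck 3, total now 27
augment #6: 10→11→3→2→13→4→7→8 bottleneck 5, total now 32

Maximum flow value: 32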